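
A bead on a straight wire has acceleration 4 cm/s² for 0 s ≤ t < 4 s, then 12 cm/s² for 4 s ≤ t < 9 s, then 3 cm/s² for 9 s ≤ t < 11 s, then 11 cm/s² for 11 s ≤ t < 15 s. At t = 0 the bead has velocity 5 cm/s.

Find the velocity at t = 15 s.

131 cm/s

Δv equals the area under the a-t graph; then v = v₀ + Δv.
0–4 s: 4 × 4 = 16 cm/s
4–9 s: 12 × 5 = 60 cm/s
9–11 s: 3 × 2 = 6 cm/s
11–15 s: 11 × 4 = 44 cm/s
Δv = 126 cm/s, so v(15) = 5 + (126) = 131 cm/s.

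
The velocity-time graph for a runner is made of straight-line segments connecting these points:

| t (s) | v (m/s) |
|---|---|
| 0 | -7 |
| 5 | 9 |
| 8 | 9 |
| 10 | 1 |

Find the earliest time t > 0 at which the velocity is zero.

v changes sign on 0–5 s (from -7 to 9); the graph is linear there, so v = 0 at t = 0 + (7)·(5 − 0)/(9 − -7) = 2.1875 s.

t = 2.1875 s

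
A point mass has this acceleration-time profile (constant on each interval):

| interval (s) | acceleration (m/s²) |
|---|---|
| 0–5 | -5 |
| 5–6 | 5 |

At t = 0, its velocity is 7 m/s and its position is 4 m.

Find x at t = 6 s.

On each constant-a segment, Δv = aΔt and Δx = v₀Δt + ½aΔt²; chain segment to segment.
0–5 s: v starts 7 m/s; Δx = 7·5 + ½·-5·5² = -27.5 m; v ends -18 m/s.
5–6 s: v starts -18 m/s; Δx = -18·1 + ½·5·1² = -15.5 m; v ends -13 m/s.
x(6) = 4 + Σ Δx = -39 m.

-39 m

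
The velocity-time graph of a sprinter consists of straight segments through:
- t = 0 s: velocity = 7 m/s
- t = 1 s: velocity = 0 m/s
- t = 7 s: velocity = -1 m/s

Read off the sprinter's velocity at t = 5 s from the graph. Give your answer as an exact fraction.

-2/3 m/s

On 1–7 s the graph is linear from 0 to -1 m/s: v(5) = 0 + (-1 − 0)·(5 − 1)/(7 − 1) = -2/3 m/s.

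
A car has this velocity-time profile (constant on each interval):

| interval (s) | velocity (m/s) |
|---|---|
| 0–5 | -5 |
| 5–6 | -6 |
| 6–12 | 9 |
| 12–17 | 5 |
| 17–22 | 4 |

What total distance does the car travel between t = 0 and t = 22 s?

130 m

Distance (not displacement) is the total path length: add the absolute areas under v-t.
0–5 s: |-5| × 5 = 25 m
5–6 s: |-6| × 1 = 6 m
6–12 s: |9| × 6 = 54 m
12–17 s: |5| × 5 = 25 m
17–22 s: |4| × 5 = 20 m
Total distance = 130 m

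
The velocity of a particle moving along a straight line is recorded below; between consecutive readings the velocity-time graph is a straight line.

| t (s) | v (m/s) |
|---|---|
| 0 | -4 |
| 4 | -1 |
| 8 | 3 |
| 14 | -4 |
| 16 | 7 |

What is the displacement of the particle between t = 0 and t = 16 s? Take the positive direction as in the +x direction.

-6 m

Net displacement equals the area under the velocity-time graph (areas below the axis count negative).
0–4 s: ½(-4 + -1)(4) = -10 m
4–8 s: ½(-1 + 3)(4) = 4 m
8–14 s: ½(3 + -4)(6) = -3 m
14–16 s: ½(-4 + 7)(2) = 3 m
Net displacement = -6 m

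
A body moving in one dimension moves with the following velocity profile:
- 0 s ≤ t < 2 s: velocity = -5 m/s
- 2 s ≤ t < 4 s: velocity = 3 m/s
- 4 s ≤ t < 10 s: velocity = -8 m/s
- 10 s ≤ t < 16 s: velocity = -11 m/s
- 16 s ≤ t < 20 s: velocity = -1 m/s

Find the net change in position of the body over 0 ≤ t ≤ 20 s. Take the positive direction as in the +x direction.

Net displacement equals the area under the velocity-time graph (areas below the axis count negative).
0–2 s: -5 × 2 = -10 m
2–4 s: 3 × 2 = 6 m
4–10 s: -8 × 6 = -48 m
10–16 s: -11 × 6 = -66 m
16–20 s: -1 × 4 = -4 m
Net displacement = -122 m

-122 m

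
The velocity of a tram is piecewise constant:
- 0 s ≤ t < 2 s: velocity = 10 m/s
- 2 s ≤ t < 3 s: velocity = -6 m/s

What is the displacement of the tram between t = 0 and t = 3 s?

14 m

Displacement is the signed area under the v-t curve.
0–2 s: 10 × 2 = 20 m
2–3 s: -6 × 1 = -6 m
Net displacement = 14 m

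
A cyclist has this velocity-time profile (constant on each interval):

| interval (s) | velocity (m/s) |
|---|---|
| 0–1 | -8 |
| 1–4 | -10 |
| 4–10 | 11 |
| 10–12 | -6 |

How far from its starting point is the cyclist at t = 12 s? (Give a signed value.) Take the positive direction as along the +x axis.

16 m

Displacement is the signed area under the v-t curve.
0–1 s: -8 × 1 = -8 m
1–4 s: -10 × 3 = -30 m
4–10 s: 11 × 6 = 66 m
10–12 s: -6 × 2 = -12 m
Net displacement = 16 m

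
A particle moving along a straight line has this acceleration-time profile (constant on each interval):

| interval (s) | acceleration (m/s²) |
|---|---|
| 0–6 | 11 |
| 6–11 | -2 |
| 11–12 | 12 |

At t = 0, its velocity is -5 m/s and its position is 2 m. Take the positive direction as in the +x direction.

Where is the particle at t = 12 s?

On each constant-a segment, Δv = aΔt and Δx = v₀Δt + ½aΔt²; chain segment to segment.
0–6 s: v starts -5 m/s; Δx = -5·6 + ½·11·6² = 168 m; v ends 61 m/s.
6–11 s: v starts 61 m/s; Δx = 61·5 + ½·-2·5² = 280 m; v ends 51 m/s.
11–12 s: v starts 51 m/s; Δx = 51·1 + ½·12·1² = 57 m; v ends 63 m/s.
x(12) = 2 + Σ Δx = 507 m.

507 m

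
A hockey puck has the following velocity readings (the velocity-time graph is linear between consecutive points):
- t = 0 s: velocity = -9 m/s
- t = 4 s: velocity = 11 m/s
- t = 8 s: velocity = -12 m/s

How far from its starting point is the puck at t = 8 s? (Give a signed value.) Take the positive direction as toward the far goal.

2 m

Net displacement equals the area under the velocity-time graph (areas below the axis count negative).
0–4 s: ½(-9 + 11)(4) = 4 m
4–8 s: ½(11 + -12)(4) = -2 m
Net displacement = 2 m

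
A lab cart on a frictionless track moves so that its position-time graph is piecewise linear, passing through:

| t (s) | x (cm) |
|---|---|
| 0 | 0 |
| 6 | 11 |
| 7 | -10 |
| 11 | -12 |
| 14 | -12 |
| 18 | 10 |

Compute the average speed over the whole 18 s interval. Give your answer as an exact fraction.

Average speed = (total path length)/(elapsed time); on a piecewise-linear x-t graph the path length is Σ|Δx|.
0–6 s: |Δx| = |11 − 0| = 11 cm
6–7 s: |Δx| = |-10 − 11| = 21 cm
7–11 s: |Δx| = |-12 − -10| = 2 cm
11–14 s: |Δx| = |-12 − -12| = 0 cm
14–18 s: |Δx| = |10 − -12| = 22 cm
Total path = 56 cm; average speed = 56/18 = 28/9 cm/s.

28/9 cm/s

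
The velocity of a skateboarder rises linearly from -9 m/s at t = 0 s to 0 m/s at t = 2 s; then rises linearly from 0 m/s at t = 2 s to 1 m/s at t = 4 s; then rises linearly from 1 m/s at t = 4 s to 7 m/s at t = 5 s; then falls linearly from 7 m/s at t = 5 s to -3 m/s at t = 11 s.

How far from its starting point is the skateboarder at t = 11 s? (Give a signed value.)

Displacement is the signed area under the v-t curve.
0–2 s: ½(-9 + 0)(2) = -9 m
2–4 s: ½(0 + 1)(2) = 1 m
4–5 s: ½(1 + 7)(1) = 4 m
5–11 s: ½(7 + -3)(6) = 12 m
Net displacement = 8 m

8 m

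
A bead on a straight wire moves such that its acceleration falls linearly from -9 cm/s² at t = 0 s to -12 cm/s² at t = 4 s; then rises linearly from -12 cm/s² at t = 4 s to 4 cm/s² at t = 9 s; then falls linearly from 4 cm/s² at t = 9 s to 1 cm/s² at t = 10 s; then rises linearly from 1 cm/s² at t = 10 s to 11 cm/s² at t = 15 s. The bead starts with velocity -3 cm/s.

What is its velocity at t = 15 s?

-32.5 cm/s

Δv equals the area under the a-t graph; then v = v₀ + Δv.
0–4 s: ½(-9 + -12)(4) = -42 cm/s
4–9 s: ½(-12 + 4)(5) = -20 cm/s
9–10 s: ½(4 + 1)(1) = 2.5 cm/s
10–15 s: ½(1 + 11)(5) = 30 cm/s
Δv = -29.5 cm/s, so v(15) = -3 + (-29.5) = -32.5 cm/s.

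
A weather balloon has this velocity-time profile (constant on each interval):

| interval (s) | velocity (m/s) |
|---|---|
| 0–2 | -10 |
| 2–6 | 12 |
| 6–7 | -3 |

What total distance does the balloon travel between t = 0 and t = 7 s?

71 m

Distance (not displacement) is the total path length: add the absolute areas under v-t.
0–2 s: |-10| × 2 = 20 m
2–6 s: |12| × 4 = 48 m
6–7 s: |-3| × 1 = 3 m
Total distance = 71 m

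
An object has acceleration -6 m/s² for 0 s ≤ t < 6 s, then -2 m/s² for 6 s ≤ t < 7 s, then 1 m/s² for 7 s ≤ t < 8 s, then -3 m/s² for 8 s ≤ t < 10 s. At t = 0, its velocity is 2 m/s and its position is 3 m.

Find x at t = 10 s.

On each constant-a segment, Δv = aΔt and Δx = v₀Δt + ½aΔt²; chain segment to segment.
0–6 s: v starts 2 m/s; Δx = 2·6 + ½·-6·6² = -96 m; v ends -34 m/s.
6–7 s: v starts -34 m/s; Δx = -34·1 + ½·-2·1² = -35 m; v ends -36 m/s.
7–8 s: v starts -36 m/s; Δx = -36·1 + ½·1·1² = -35.5 m; v ends -35 m/s.
8–10 s: v starts -35 m/s; Δx = -35·2 + ½·-3·2² = -76 m; v ends -41 m/s.
x(10) = 3 + Σ Δx = -239.5 m.

-239.5 m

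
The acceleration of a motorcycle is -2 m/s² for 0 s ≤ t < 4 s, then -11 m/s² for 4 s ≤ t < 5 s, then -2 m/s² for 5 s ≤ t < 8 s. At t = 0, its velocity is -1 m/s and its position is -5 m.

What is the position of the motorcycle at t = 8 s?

-108.5 m

On each constant-a segment, Δv = aΔt and Δx = v₀Δt + ½aΔt²; chain segment to segment.
0–4 s: v starts -1 m/s; Δx = -1·4 + ½·-2·4² = -20 m; v ends -9 m/s.
4–5 s: v starts -9 m/s; Δx = -9·1 + ½·-11·1² = -14.5 m; v ends -20 m/s.
5–8 s: v starts -20 m/s; Δx = -20·3 + ½·-2·3² = -69 m; v ends -26 m/s.
x(8) = -5 + Σ Δx = -108.5 m.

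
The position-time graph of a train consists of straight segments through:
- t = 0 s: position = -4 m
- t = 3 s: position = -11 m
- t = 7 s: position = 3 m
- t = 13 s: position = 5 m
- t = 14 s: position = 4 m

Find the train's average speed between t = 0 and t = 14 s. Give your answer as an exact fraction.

12/7 m/s

Average speed = (total path length)/(elapsed time); on a piecewise-linear x-t graph the path length is Σ|Δx|.
0–3 s: |Δx| = |-11 − -4| = 7 m
3–7 s: |Δx| = |3 − -11| = 14 m
7–13 s: |Δx| = |5 − 3| = 2 m
13–14 s: |Δx| = |4 − 5| = 1 m
Total path = 24 m; average speed = 24/14 = 12/7 m/s.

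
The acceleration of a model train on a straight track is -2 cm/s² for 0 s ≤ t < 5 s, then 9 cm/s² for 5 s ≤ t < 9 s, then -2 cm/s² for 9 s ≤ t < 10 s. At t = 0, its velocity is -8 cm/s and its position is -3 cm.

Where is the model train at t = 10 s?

-51 cm

On each constant-a segment, Δv = aΔt and Δx = v₀Δt + ½aΔt²; chain segment to segment.
0–5 s: v starts -8 cm/s; Δx = -8·5 + ½·-2·5² = -65 cm; v ends -18 cm/s.
5–9 s: v starts -18 cm/s; Δx = -18·4 + ½·9·4² = 0 cm; v ends 18 cm/s.
9–10 s: v starts 18 cm/s; Δx = 18·1 + ½·-2·1² = 17 cm; v ends 16 cm/s.
x(10) = -3 + Σ Δx = -51 cm.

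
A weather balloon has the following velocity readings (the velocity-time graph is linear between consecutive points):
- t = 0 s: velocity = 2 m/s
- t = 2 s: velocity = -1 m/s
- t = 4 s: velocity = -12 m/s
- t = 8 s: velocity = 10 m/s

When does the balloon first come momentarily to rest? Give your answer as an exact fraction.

t = 4/3 s

v changes sign on 0–2 s (from 2 to -1); the graph is linear there, so v = 0 at t = 0 + (-2)·(2 − 0)/(-1 − 2) = 4/3 s.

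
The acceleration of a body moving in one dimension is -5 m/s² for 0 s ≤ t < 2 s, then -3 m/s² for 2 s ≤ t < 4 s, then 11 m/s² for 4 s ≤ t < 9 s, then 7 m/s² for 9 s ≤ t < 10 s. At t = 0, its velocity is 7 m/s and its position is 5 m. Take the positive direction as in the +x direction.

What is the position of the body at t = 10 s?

On each constant-a segment, Δv = aΔt and Δx = v₀Δt + ½aΔt²; chain segment to segment.
0–2 s: v starts 7 m/s; Δx = 7·2 + ½·-5·2² = 4 m; v ends -3 m/s.
2–4 s: v starts -3 m/s; Δx = -3·2 + ½·-3·2² = -12 m; v ends -9 m/s.
4–9 s: v starts -9 m/s; Δx = -9·5 + ½·11·5² = 92.5 m; v ends 46 m/s.
9–10 s: v starts 46 m/s; Δx = 46·1 + ½·7·1² = 49.5 m; v ends 53 m/s.
x(10) = 5 + Σ Δx = 139 m.

139 m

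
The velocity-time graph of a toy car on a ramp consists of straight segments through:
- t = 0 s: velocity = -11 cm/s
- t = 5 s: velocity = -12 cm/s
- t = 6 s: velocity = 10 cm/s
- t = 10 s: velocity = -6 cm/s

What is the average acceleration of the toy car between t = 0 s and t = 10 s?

0.5 cm/s²

Average acceleration = Δv/Δt = (-6 − -11)/(10 − 0) = 0.5 cm/s².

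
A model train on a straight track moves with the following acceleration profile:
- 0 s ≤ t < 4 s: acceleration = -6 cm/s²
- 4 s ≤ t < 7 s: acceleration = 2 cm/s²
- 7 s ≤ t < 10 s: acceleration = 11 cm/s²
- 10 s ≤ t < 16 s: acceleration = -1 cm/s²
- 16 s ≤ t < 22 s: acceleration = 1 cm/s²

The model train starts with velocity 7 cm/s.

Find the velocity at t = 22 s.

Δv equals the area under the a-t graph; then v = v₀ + Δv.
0–4 s: -6 × 4 = -24 cm/s
4–7 s: 2 × 3 = 6 cm/s
7–10 s: 11 × 3 = 33 cm/s
10–16 s: -1 × 6 = -6 cm/s
16–22 s: 1 × 6 = 6 cm/s
Δv = 15 cm/s, so v(22) = 7 + (15) = 22 cm/s.

22 cm/s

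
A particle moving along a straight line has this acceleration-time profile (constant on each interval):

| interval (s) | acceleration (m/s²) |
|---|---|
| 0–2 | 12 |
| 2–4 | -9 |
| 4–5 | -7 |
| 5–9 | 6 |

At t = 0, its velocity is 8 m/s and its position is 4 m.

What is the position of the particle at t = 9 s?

176.5 m

On each constant-a segment, Δv = aΔt and Δx = v₀Δt + ½aΔt²; chain segment to segment.
0–2 s: v starts 8 m/s; Δx = 8·2 + ½·12·2² = 40 m; v ends 32 m/s.
2–4 s: v starts 32 m/s; Δx = 32·2 + ½·-9·2² = 46 m; v ends 14 m/s.
4–5 s: v starts 14 m/s; Δx = 14·1 + ½·-7·1² = 10.5 m; v ends 7 m/s.
5–9 s: v starts 7 m/s; Δx = 7·4 + ½·6·4² = 76 m; v ends 31 m/s.
x(9) = 4 + Σ Δx = 176.5 m.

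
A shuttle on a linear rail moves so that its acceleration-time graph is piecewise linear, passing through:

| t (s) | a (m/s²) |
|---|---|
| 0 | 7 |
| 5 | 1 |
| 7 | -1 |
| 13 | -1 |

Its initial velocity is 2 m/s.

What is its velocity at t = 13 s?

Δv equals the area under the a-t graph; then v = v₀ + Δv.
0–5 s: ½(7 + 1)(5) = 20 m/s
5–7 s: ½(1 + -1)(2) = 0 m/s
7–13 s: -1 × 6 = -6 m/s
Δv = 14 m/s, so v(13) = 2 + (14) = 16 m/s.

16 m/s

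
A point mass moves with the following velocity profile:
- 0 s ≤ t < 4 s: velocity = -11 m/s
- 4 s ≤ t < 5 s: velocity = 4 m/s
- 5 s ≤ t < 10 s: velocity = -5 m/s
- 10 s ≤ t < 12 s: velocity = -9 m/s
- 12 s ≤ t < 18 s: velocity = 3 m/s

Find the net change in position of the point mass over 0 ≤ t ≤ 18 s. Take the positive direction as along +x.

Net displacement equals the area under the velocity-time graph (areas below the axis count negative).
0–4 s: -11 × 4 = -44 m
4–5 s: 4 × 1 = 4 m
5–10 s: -5 × 5 = -25 m
10–12 s: -9 × 2 = -18 m
12–18 s: 3 × 6 = 18 m
Net displacement = -65 m

-65 m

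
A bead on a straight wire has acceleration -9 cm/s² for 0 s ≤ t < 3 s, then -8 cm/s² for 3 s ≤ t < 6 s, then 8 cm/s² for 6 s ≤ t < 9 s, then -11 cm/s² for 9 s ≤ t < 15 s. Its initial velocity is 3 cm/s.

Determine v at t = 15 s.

Δv equals the area under the a-t graph; then v = v₀ + Δv.
0–3 s: -9 × 3 = -27 cm/s
3–6 s: -8 × 3 = -24 cm/s
6–9 s: 8 × 3 = 24 cm/s
9–15 s: -11 × 6 = -66 cm/s
Δv = -93 cm/s, so v(15) = 3 + (-93) = -90 cm/s.

-90 cm/s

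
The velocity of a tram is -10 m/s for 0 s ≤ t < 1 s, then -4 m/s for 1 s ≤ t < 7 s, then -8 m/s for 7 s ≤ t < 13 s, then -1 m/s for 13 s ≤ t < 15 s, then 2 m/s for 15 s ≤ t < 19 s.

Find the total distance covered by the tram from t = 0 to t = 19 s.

92 m

Distance (not displacement) is the total path length: add the absolute areas under v-t.
0–1 s: |-10| × 1 = 10 m
1–7 s: |-4| × 6 = 24 m
7–13 s: |-8| × 6 = 48 m
13–15 s: |-1| × 2 = 2 m
15–19 s: |2| × 4 = 8 m
Total distance = 92 m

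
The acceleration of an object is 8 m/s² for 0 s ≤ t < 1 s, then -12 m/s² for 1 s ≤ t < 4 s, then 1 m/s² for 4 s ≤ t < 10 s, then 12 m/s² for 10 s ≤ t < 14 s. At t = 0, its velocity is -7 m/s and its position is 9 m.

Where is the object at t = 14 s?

On each constant-a segment, Δv = aΔt and Δx = v₀Δt + ½aΔt²; chain segment to segment.
0–1 s: v starts -7 m/s; Δx = -7·1 + ½·8·1² = -3 m; v ends 1 m/s.
1–4 s: v starts 1 m/s; Δx = 1·3 + ½·-12·3² = -51 m; v ends -35 m/s.
4–10 s: v starts -35 m/s; Δx = -35·6 + ½·1·6² = -192 m; v ends -29 m/s.
10–14 s: v starts -29 m/s; Δx = -29·4 + ½·12·4² = -20 m; v ends 19 m/s.
x(14) = 9 + Σ Δx = -257 m.

-257 m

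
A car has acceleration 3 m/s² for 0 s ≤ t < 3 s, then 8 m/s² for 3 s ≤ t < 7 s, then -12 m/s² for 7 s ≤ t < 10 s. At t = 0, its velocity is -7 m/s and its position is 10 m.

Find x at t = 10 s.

122.5 m

On each constant-a segment, Δv = aΔt and Δx = v₀Δt + ½aΔt²; chain segment to segment.
0–3 s: v starts -7 m/s; Δx = -7·3 + ½·3·3² = -7.5 m; v ends 2 m/s.
3–7 s: v starts 2 m/s; Δx = 2·4 + ½·8·4² = 72 m; v ends 34 m/s.
7–10 s: v starts 34 m/s; Δx = 34·3 + ½·-12·3² = 48 m; v ends -2 m/s.
x(10) = 10 + Σ Δx = 122.5 m.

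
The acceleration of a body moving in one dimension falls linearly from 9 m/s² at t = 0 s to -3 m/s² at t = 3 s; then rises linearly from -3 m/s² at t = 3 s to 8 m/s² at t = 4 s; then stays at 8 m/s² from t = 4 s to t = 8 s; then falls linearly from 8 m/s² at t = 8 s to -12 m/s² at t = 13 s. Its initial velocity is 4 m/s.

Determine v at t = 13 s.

37.5 m/s

Δv equals the area under the a-t graph; then v = v₀ + Δv.
0–3 s: ½(9 + -3)(3) = 9 m/s
3–4 s: ½(-3 + 8)(1) = 2.5 m/s
4–8 s: 8 × 4 = 32 m/s
8–13 s: ½(8 + -12)(5) = -10 m/s
Δv = 33.5 m/s, so v(13) = 4 + (33.5) = 37.5 m/s.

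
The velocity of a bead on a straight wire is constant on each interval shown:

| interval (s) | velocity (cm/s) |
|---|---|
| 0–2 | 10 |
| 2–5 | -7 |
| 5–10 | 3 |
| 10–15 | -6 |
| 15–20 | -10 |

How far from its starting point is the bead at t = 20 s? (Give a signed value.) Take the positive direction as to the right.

-66 cm

Displacement is the signed area under the v-t curve.
0–2 s: 10 × 2 = 20 cm
2–5 s: -7 × 3 = -21 cm
5–10 s: 3 × 5 = 15 cm
10–15 s: -6 × 5 = -30 cm
15–20 s: -10 × 5 = -50 cm
Net displacement = -66 cm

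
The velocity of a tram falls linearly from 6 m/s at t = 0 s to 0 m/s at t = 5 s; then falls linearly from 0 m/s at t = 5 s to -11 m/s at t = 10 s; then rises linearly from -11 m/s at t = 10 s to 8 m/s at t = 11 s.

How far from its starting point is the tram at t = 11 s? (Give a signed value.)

-14 m

Displacement is the signed area under the v-t curve.
0–5 s: ½(6 + 0)(5) = 15 m
5–10 s: ½(0 + -11)(5) = -27.5 m
10–11 s: ½(-11 + 8)(1) = -1.5 m
Net displacement = -14 m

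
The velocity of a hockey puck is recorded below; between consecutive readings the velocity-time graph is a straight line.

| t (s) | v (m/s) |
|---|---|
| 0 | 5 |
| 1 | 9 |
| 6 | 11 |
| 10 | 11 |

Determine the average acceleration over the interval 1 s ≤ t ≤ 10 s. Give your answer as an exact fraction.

2/9 m/s²

Average acceleration = Δv/Δt = (11 − 9)/(10 − 1) = 2/9 m/s².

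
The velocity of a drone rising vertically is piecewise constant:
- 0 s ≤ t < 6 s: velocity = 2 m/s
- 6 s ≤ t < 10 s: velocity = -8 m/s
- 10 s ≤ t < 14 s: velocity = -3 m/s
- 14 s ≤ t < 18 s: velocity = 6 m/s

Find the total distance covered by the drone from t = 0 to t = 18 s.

Total distance travelled is ∫|v| dt — sum the magnitudes of each area piece.
0–6 s: |2| × 6 = 12 m
6–10 s: |-8| × 4 = 32 m
10–14 s: |-3| × 4 = 12 m
14–18 s: |6| × 4 = 24 m
Total distance = 80 m

80 m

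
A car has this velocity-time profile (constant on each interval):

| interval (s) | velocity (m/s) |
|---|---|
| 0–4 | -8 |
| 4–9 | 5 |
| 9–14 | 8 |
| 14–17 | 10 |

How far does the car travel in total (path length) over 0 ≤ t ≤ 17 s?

127 m

Distance (not displacement) is the total path length: add the absolute areas under v-t.
0–4 s: |-8| × 4 = 32 m
4–9 s: |5| × 5 = 25 m
9–14 s: |8| × 5 = 40 m
14–17 s: |10| × 3 = 30 m
Total distance = 127 m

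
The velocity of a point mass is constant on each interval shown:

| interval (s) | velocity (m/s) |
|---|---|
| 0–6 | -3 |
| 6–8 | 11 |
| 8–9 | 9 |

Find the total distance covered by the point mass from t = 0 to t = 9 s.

Distance (not displacement) is the total path length: add the absolute areas under v-t.
0–6 s: |-3| × 6 = 18 m
6–8 s: |11| × 2 = 22 m
8–9 s: |9| × 1 = 9 m
Total distance = 49 m

49 m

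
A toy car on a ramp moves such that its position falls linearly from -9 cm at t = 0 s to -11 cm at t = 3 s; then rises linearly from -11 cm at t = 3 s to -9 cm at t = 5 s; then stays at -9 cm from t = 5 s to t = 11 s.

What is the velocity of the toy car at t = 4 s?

Velocity is the slope of the x-t graph on 3–5 s: (-9 − -11)/(5 − 3) = 1 cm/s.

1 cm/s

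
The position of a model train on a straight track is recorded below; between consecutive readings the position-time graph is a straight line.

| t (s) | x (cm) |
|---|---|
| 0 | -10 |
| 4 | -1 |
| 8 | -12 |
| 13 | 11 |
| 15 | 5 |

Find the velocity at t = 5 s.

Velocity is the slope of the x-t graph on 4–8 s: (-12 − -1)/(8 − 4) = -2.75 cm/s.

-2.75 cm/s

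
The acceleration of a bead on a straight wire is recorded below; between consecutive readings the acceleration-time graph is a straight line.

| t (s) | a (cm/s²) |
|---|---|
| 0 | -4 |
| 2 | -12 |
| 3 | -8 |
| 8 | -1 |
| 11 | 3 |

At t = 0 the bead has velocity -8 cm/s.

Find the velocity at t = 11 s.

Δv equals the area under the a-t graph; then v = v₀ + Δv.
0–2 s: ½(-4 + -12)(2) = -16 cm/s
2–3 s: ½(-12 + -8)(1) = -10 cm/s
3–8 s: ½(-8 + -1)(5) = -22.5 cm/s
8–11 s: ½(-1 + 3)(3) = 3 cm/s
Δv = -45.5 cm/s, so v(11) = -8 + (-45.5) = -53.5 cm/s.

-53.5 cm/s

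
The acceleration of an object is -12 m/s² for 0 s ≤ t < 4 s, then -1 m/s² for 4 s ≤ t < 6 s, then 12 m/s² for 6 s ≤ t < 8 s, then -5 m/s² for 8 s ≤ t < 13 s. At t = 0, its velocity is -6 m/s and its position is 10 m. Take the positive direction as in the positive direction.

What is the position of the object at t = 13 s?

-530.5 m

On each constant-a segment, Δv = aΔt and Δx = v₀Δt + ½aΔt²; chain segment to segment.
0–4 s: v starts -6 m/s; Δx = -6·4 + ½·-12·4² = -120 m; v ends -54 m/s.
4–6 s: v starts -54 m/s; Δx = -54·2 + ½·-1·2² = -110 m; v ends -56 m/s.
6–8 s: v starts -56 m/s; Δx = -56·2 + ½·12·2² = -88 m; v ends -32 m/s.
8–13 s: v starts -32 m/s; Δx = -32·5 + ½·-5·5² = -222.5 m; v ends -57 m/s.
x(13) = 10 + Σ Δx = -530.5 m.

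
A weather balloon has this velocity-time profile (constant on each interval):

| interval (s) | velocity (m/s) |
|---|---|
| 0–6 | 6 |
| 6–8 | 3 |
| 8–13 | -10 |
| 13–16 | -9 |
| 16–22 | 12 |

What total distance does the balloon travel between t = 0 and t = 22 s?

191 m

Distance (not displacement) is the total path length: add the absolute areas under v-t.
0–6 s: |6| × 6 = 36 m
6–8 s: |3| × 2 = 6 m
8–13 s: |-10| × 5 = 50 m
13–16 s: |-9| × 3 = 27 m
16–22 s: |12| × 6 = 72 m
Total distance = 191 m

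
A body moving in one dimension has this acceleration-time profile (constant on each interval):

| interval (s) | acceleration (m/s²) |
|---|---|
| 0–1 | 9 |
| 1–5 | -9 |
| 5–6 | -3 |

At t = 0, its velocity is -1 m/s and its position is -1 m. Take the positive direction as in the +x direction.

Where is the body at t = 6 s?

On each constant-a segment, Δv = aΔt and Δx = v₀Δt + ½aΔt²; chain segment to segment.
0–1 s: v starts -1 m/s; Δx = -1·1 + ½·9·1² = 3.5 m; v ends 8 m/s.
1–5 s: v starts 8 m/s; Δx = 8·4 + ½·-9·4² = -40 m; v ends -28 m/s.
5–6 s: v starts -28 m/s; Δx = -28·1 + ½·-3·1² = -29.5 m; v ends -31 m/s.
x(6) = -1 + Σ Δx = -67 m.

-67 m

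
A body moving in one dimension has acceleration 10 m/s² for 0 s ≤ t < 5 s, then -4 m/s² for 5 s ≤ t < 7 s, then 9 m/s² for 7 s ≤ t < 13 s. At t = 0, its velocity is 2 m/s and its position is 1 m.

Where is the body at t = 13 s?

On each constant-a segment, Δv = aΔt and Δx = v₀Δt + ½aΔt²; chain segment to segment.
0–5 s: v starts 2 m/s; Δx = 2·5 + ½·10·5² = 135 m; v ends 52 m/s.
5–7 s: v starts 52 m/s; Δx = 52·2 + ½·-4·2² = 96 m; v ends 44 m/s.
7–13 s: v starts 44 m/s; Δx = 44·6 + ½·9·6² = 426 m; v ends 98 m/s.
x(13) = 1 + Σ Δx = 658 m.

658 m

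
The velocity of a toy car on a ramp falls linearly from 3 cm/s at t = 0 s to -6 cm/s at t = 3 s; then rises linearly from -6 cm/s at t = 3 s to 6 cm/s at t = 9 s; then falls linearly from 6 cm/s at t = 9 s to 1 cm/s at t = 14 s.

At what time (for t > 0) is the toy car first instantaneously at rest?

t = 1 s

v changes sign on 0–3 s (from 3 to -6); the graph is linear there, so v = 0 at t = 0 + (-3)·(3 − 0)/(-6 − 3) = 1 s.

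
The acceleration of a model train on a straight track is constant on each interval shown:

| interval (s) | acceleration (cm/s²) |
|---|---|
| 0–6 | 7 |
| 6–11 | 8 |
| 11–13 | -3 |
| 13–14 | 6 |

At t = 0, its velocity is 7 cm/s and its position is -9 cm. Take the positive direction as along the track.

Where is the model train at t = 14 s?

On each constant-a segment, Δv = aΔt and Δx = v₀Δt + ½aΔt²; chain segment to segment.
0–6 s: v starts 7 cm/s; Δx = 7·6 + ½·7·6² = 168 cm; v ends 49 cm/s.
6–11 s: v starts 49 cm/s; Δx = 49·5 + ½·8·5² = 345 cm; v ends 89 cm/s.
11–13 s: v starts 89 cm/s; Δx = 89·2 + ½·-3·2² = 172 cm; v ends 83 cm/s.
13–14 s: v starts 83 cm/s; Δx = 83·1 + ½·6·1² = 86 cm; v ends 89 cm/s.
x(14) = -9 + Σ Δx = 762 cm.

762 cm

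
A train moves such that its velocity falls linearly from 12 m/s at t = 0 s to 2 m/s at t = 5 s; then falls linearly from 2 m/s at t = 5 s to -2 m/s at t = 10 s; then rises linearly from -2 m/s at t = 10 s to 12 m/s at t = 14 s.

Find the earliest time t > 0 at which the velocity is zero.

v changes sign on 5–10 s (from 2 to -2); the graph is linear there, so v = 0 at t = 5 + (-2)·(10 − 5)/(-2 − 2) = 7.5 s.

t = 7.5 s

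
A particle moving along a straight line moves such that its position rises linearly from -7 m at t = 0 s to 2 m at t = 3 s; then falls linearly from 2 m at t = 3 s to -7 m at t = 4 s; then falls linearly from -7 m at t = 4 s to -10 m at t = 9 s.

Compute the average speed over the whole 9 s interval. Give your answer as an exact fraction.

7/3 m/s

Average speed = (total path length)/(elapsed time); on a piecewise-linear x-t graph the path length is Σ|Δx|.
0–3 s: |Δx| = |2 − -7| = 9 m
3–4 s: |Δx| = |-7 − 2| = 9 m
4–9 s: |Δx| = |-10 − -7| = 3 m
Total path = 21 m; average speed = 21/9 = 7/3 m/s.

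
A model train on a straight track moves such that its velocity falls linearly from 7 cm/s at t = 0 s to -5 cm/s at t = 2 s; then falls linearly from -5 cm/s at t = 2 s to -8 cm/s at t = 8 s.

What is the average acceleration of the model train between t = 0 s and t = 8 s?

Average acceleration = Δv/Δt = (-8 − 7)/(8 − 0) = -1.875 cm/s².

-1.875 cm/s²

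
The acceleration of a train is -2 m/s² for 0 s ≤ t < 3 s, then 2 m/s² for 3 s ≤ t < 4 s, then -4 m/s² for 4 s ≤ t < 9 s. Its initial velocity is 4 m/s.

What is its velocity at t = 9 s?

-20 m/s

Δv equals the area under the a-t graph; then v = v₀ + Δv.
0–3 s: -2 × 3 = -6 m/s
3–4 s: 2 × 1 = 2 m/s
4–9 s: -4 × 5 = -20 m/s
Δv = -24 m/s, so v(9) = 4 + (-24) = -20 m/s.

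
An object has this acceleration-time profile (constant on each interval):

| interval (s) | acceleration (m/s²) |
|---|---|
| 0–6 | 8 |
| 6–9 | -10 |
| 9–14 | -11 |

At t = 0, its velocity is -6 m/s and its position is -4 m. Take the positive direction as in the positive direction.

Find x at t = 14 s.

On each constant-a segment, Δv = aΔt and Δx = v₀Δt + ½aΔt²; chain segment to segment.
0–6 s: v starts -6 m/s; Δx = -6·6 + ½·8·6² = 108 m; v ends 42 m/s.
6–9 s: v starts 42 m/s; Δx = 42·3 + ½·-10·3² = 81 m; v ends 12 m/s.
9–14 s: v starts 12 m/s; Δx = 12·5 + ½·-11·5² = -77.5 m; v ends -43 m/s.
x(14) = -4 + Σ Δx = 107.5 m.

107.5 m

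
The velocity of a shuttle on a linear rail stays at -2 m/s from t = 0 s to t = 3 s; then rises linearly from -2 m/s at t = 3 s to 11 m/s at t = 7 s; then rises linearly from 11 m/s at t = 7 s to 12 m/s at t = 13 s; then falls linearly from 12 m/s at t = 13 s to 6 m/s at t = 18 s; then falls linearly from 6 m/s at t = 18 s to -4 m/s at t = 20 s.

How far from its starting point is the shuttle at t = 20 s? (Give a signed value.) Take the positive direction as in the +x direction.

128 m

Net displacement equals the area under the velocity-time graph (areas below the axis count negative).
0–3 s: -2 × 3 = -6 m
3–7 s: ½(-2 + 11)(4) = 18 m
7–13 s: ½(11 + 12)(6) = 69 m
13–18 s: ½(12 + 6)(5) = 45 m
18–20 s: ½(6 + -4)(2) = 2 m
Net displacement = 128 m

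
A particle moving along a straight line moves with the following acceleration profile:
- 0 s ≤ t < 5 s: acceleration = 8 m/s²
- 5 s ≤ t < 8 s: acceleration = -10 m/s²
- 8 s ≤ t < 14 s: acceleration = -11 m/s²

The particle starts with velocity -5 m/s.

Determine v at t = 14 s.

Δv equals the area under the a-t graph; then v = v₀ + Δv.
0–5 s: 8 × 5 = 40 m/s
5–8 s: -10 × 3 = -30 m/s
8–14 s: -11 × 6 = -66 m/s
Δv = -56 m/s, so v(14) = -5 + (-56) = -61 m/s.

-61 m/s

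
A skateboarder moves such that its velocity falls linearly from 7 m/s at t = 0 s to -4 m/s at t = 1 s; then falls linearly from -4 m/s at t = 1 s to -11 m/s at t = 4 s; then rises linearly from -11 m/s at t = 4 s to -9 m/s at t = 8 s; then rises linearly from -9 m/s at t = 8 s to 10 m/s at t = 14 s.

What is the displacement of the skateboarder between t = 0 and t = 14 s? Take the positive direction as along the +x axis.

Displacement is the signed area under the v-t curve.
0–1 s: ½(7 + -4)(1) = 1.5 m
1–4 s: ½(-4 + -11)(3) = -22.5 m
4–8 s: ½(-11 + -9)(4) = -40 m
8–14 s: ½(-9 + 10)(6) = 3 m
Net displacement = -58 m

-58 m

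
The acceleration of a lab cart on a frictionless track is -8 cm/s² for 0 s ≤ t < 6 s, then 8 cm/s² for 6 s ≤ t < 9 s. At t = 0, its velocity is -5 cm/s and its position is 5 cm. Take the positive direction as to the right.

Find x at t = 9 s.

-292 cm

On each constant-a segment, Δv = aΔt and Δx = v₀Δt + ½aΔt²; chain segment to segment.
0–6 s: v starts -5 cm/s; Δx = -5·6 + ½·-8·6² = -174 cm; v ends -53 cm/s.
6–9 s: v starts -53 cm/s; Δx = -53·3 + ½·8·3² = -123 cm; v ends -29 cm/s.
x(9) = 5 + Σ Δx = -292 cm.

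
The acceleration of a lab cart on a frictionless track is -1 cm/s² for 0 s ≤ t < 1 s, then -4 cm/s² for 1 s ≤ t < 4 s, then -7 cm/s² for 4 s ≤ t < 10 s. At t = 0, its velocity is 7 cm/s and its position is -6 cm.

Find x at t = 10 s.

-161.5 cm

On each constant-a segment, Δv = aΔt and Δx = v₀Δt + ½aΔt²; chain segment to segment.
0–1 s: v starts 7 cm/s; Δx = 7·1 + ½·-1·1² = 6.5 cm; v ends 6 cm/s.
1–4 s: v starts 6 cm/s; Δx = 6·3 + ½·-4·3² = 0 cm; v ends -6 cm/s.
4–10 s: v starts -6 cm/s; Δx = -6·6 + ½·-7·6² = -162 cm; v ends -48 cm/s.
x(10) = -6 + Σ Δx = -161.5 cm.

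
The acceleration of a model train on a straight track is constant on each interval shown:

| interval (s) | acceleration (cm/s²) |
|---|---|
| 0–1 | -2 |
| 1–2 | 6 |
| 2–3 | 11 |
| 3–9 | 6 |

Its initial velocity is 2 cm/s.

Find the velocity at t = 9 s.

53 cm/s

Δv equals the area under the a-t graph; then v = v₀ + Δv.
0–1 s: -2 × 1 = -2 cm/s
1–2 s: 6 × 1 = 6 cm/s
2–3 s: 11 × 1 = 11 cm/s
3–9 s: 6 × 6 = 36 cm/s
Δv = 51 cm/s, so v(9) = 2 + (51) = 53 cm/s.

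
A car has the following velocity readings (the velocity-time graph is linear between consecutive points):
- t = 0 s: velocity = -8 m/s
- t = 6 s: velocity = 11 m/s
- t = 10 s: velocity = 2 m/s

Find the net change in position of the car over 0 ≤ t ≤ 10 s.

35 m

Displacement is the signed area under the v-t curve.
0–6 s: ½(-8 + 11)(6) = 9 m
6–10 s: ½(11 + 2)(4) = 26 m
Net displacement = 35 m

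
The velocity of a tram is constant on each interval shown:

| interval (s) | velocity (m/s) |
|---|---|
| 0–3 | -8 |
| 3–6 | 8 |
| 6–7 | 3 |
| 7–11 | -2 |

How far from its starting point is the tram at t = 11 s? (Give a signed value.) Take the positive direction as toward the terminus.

-5 m

Displacement is the signed area under the v-t curve.
0–3 s: -8 × 3 = -24 m
3–6 s: 8 × 3 = 24 m
6–7 s: 3 × 1 = 3 m
7–11 s: -2 × 4 = -8 m
Net displacement = -5 m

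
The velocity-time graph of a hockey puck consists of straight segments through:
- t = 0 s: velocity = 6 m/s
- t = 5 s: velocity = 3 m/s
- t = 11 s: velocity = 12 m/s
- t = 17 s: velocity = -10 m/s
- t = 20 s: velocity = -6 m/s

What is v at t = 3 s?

4.2 m/s

On 0–5 s the graph is linear from 6 to 3 m/s: v(3) = 6 + (3 − 6)·(3 − 0)/(5 − 0) = 4.2 m/s.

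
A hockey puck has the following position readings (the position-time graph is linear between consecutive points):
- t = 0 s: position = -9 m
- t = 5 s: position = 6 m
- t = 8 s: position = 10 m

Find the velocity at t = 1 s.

3 m/s

Velocity is the slope of the x-t graph on 0–5 s: (6 − -9)/(5 − 0) = 3 m/s.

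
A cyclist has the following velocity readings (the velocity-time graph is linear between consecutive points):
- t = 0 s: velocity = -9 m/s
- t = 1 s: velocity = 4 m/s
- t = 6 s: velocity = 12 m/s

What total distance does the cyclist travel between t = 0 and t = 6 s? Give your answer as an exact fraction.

1137/26 m

Distance (not displacement) is the total path length: add the absolute areas under v-t.
0–1 s: v = 0 at t = 9/13 s; triangle areas 81/26 + 8/13 = 97/26 m
1–6 s: |½(4 + 12)(5)| = 40 m
Total distance = 1137/26 m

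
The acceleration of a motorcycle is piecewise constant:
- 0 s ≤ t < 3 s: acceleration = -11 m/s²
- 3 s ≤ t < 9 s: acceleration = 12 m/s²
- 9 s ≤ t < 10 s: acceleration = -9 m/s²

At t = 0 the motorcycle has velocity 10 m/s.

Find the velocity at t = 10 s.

40 m/s

Δv equals the area under the a-t graph; then v = v₀ + Δv.
0–3 s: -11 × 3 = -33 m/s
3–9 s: 12 × 6 = 72 m/s
9–10 s: -9 × 1 = -9 m/s
Δv = 30 m/s, so v(10) = 10 + (30) = 40 m/s.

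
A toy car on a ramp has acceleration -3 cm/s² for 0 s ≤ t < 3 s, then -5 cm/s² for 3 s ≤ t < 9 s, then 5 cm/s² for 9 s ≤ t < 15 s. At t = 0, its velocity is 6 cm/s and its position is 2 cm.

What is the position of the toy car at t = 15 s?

On each constant-a segment, Δv = aΔt and Δx = v₀Δt + ½aΔt²; chain segment to segment.
0–3 s: v starts 6 cm/s; Δx = 6·3 + ½·-3·3² = 4.5 cm; v ends -3 cm/s.
3–9 s: v starts -3 cm/s; Δx = -3·6 + ½·-5·6² = -108 cm; v ends -33 cm/s.
9–15 s: v starts -33 cm/s; Δx = -33·6 + ½·5·6² = -108 cm; v ends -3 cm/s.
x(15) = 2 + Σ Δx = -209.5 cm.

-209.5 cm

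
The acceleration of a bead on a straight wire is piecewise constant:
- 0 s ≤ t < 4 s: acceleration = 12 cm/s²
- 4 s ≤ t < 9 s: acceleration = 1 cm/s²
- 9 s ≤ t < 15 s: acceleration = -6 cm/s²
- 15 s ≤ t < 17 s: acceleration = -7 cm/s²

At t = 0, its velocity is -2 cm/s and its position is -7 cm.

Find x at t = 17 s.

537.5 cm

On each constant-a segment, Δv = aΔt and Δx = v₀Δt + ½aΔt²; chain segment to segment.
0–4 s: v starts -2 cm/s; Δx = -2·4 + ½·12·4² = 88 cm; v ends 46 cm/s.
4–9 s: v starts 46 cm/s; Δx = 46·5 + ½·1·5² = 242.5 cm; v ends 51 cm/s.
9–15 s: v starts 51 cm/s; Δx = 51·6 + ½·-6·6² = 198 cm; v ends 15 cm/s.
15–17 s: v starts 15 cm/s; Δx = 15·2 + ½·-7·2² = 16 cm; v ends 1 cm/s.
x(17) = -7 + Σ Δx = 537.5 cm.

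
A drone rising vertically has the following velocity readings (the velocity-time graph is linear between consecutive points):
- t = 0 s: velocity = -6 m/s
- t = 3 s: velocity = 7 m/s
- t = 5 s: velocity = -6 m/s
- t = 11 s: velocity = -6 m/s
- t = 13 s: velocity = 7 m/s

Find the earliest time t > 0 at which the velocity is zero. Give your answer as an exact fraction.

t = 18/13 s

v changes sign on 0–3 s (from -6 to 7); the graph is linear there, so v = 0 at t = 0 + (6)·(3 − 0)/(7 − -6) = 18/13 s.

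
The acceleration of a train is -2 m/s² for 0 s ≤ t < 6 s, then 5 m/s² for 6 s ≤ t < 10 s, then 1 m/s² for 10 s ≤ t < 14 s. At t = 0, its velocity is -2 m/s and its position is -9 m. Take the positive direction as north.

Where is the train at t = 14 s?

On each constant-a segment, Δv = aΔt and Δx = v₀Δt + ½aΔt²; chain segment to segment.
0–6 s: v starts -2 m/s; Δx = -2·6 + ½·-2·6² = -48 m; v ends -14 m/s.
6–10 s: v starts -14 m/s; Δx = -14·4 + ½·5·4² = -16 m; v ends 6 m/s.
10–14 s: v starts 6 m/s; Δx = 6·4 + ½·1·4² = 32 m; v ends 10 m/s.
x(14) = -9 + Σ Δx = -41 m.

-41 m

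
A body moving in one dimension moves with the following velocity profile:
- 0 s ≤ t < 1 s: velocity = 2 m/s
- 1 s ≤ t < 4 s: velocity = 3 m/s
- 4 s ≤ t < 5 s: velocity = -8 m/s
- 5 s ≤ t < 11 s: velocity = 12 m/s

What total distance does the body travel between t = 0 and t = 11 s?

91 m

Distance (not displacement) is the total path length: add the absolute areas under v-t.
0–1 s: |2| × 1 = 2 m
1–4 s: |3| × 3 = 9 m
4–5 s: |-8| × 1 = 8 m
5–11 s: |12| × 6 = 72 m
Total distance = 91 m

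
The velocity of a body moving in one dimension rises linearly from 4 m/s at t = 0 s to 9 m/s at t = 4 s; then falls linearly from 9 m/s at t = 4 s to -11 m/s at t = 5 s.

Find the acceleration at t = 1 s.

Acceleration is the slope of the v-t graph on 0–4 s: (9 − 4)/(4 − 0) = 1.25 m/s².

1.25 m/s²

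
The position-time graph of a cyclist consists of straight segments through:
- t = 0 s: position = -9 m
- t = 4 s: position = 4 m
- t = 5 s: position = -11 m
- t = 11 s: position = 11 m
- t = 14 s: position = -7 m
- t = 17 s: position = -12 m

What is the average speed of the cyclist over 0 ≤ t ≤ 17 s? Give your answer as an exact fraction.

73/17 m/s

Average speed = (total path length)/(elapsed time); on a piecewise-linear x-t graph the path length is Σ|Δx|.
0–4 s: |Δx| = |4 − -9| = 13 m
4–5 s: |Δx| = |-11 − 4| = 15 m
5–11 s: |Δx| = |11 − -11| = 22 m
11–14 s: |Δx| = |-7 − 11| = 18 m
14–17 s: |Δx| = |-12 − -7| = 5 m
Total path = 73 m; average speed = 73/17 = 73/17 m/s.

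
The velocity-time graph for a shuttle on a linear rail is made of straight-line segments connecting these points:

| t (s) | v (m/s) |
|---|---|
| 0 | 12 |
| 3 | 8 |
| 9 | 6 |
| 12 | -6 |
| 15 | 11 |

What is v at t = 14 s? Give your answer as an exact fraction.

On 12–15 s the graph is linear from -6 to 11 m/s: v(14) = -6 + (11 − -6)·(14 − 12)/(15 − 12) = 16/3 m/s.

16/3 m/s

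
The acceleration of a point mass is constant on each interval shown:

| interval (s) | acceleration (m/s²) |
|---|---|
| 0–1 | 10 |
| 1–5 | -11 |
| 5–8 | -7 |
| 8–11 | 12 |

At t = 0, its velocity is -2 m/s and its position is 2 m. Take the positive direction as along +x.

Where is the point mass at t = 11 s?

On each constant-a segment, Δv = aΔt and Δx = v₀Δt + ½aΔt²; chain segment to segment.
0–1 s: v starts -2 m/s; Δx = -2·1 + ½·10·1² = 3 m; v ends 8 m/s.
1–5 s: v starts 8 m/s; Δx = 8·4 + ½·-11·4² = -56 m; v ends -36 m/s.
5–8 s: v starts -36 m/s; Δx = -36·3 + ½·-7·3² = -139.5 m; v ends -57 m/s.
8–11 s: v starts -57 m/s; Δx = -57·3 + ½·12·3² = -117 m; v ends -21 m/s.
x(11) = 2 + Σ Δx = -307.5 m.

-307.5 m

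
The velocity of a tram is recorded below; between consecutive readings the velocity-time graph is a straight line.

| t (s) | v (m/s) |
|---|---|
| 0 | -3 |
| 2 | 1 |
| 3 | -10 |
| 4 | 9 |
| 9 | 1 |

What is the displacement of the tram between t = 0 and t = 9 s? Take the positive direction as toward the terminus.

18 m

Displacement is the signed area under the v-t curve.
0–2 s: ½(-3 + 1)(2) = -2 m
2–3 s: ½(1 + -10)(1) = -4.5 m
3–4 s: ½(-10 + 9)(1) = -0.5 m
4–9 s: ½(9 + 1)(5) = 25 m
Net displacement = 18 m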